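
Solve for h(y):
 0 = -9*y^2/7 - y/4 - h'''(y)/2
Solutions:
 h(y) = C1 + C2*y + C3*y^2 - 3*y^5/70 - y^4/48


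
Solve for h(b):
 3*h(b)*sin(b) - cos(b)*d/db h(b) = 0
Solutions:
 h(b) = C1/cos(b)^3


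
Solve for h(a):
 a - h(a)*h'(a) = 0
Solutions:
 h(a) = -sqrt(C1 + a^2)
 h(a) = sqrt(C1 + a^2)


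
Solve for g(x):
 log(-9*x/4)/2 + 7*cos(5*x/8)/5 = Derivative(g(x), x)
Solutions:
 g(x) = C1 + x*log(-x)/2 - x*log(2) - x/2 + x*log(3) + 56*sin(5*x/8)/25


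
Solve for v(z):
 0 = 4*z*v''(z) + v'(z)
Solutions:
 v(z) = C1 + C2*z^(3/4)


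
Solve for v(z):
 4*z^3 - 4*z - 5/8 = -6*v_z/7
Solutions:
 v(z) = C1 - 7*z^4/6 + 7*z^2/3 + 35*z/48


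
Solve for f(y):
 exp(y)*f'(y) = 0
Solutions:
 f(y) = C1


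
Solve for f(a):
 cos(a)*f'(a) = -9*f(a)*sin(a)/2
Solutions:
 f(a) = C1*cos(a)^(9/2)


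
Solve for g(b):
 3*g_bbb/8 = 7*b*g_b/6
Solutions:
 g(b) = C1 + Integral(C2*airyai(84^(1/3)*b/3) + C3*airybi(84^(1/3)*b/3), b)


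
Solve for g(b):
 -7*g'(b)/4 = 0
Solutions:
 g(b) = C1


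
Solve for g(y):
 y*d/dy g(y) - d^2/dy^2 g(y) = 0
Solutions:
 g(y) = C1 + C2*erfi(sqrt(2)*y/2)


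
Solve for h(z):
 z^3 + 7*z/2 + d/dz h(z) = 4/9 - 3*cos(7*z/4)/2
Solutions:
 h(z) = C1 - z^4/4 - 7*z^2/4 + 4*z/9 - 6*sin(7*z/4)/7


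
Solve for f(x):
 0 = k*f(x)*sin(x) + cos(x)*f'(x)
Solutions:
 f(x) = C1*exp(k*log(cos(x)))


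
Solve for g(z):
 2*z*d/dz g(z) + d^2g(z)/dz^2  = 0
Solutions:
 g(z) = C1 + C2*erf(z)


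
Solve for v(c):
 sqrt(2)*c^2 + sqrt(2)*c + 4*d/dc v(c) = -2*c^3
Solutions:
 v(c) = C1 - c^4/8 - sqrt(2)*c^3/12 - sqrt(2)*c^2/8


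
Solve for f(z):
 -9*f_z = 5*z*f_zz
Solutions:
 f(z) = C1 + C2/z^(4/5)


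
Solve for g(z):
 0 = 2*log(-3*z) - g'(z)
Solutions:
 g(z) = C1 + 2*z*log(-z) + 2*z*(-1 + log(3))


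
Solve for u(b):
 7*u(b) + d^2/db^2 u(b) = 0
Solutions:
 u(b) = C1*sin(sqrt(7)*b) + C2*cos(sqrt(7)*b)


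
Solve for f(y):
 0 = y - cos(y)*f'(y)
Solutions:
 f(y) = C1 + Integral(y/cos(y), y)


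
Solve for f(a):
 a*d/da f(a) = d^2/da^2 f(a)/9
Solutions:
 f(a) = C1 + C2*erfi(3*sqrt(2)*a/2)


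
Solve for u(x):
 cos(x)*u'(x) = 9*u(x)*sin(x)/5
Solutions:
 u(x) = C1/cos(x)^(9/5)


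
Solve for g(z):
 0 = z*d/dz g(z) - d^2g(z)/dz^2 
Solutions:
 g(z) = C1 + C2*erfi(sqrt(2)*z/2)


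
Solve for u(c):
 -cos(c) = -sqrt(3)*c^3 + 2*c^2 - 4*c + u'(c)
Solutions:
 u(c) = C1 + sqrt(3)*c^4/4 - 2*c^3/3 + 2*c^2 - sin(c)


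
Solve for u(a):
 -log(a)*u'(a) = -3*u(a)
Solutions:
 u(a) = C1*exp(3*li(a))


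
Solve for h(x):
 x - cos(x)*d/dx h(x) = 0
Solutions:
 h(x) = C1 + Integral(x/cos(x), x)


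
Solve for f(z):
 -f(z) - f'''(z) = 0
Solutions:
 f(z) = C3*exp(-z) + (C1*sin(sqrt(3)*z/2) + C2*cos(sqrt(3)*z/2))*exp(z/2)


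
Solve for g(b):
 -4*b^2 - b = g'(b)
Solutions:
 g(b) = C1 - 4*b^3/3 - b^2/2


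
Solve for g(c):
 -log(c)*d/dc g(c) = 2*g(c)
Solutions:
 g(c) = C1*exp(-2*li(c))


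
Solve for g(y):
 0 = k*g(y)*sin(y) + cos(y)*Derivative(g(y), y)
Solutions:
 g(y) = C1*exp(k*log(cos(y)))


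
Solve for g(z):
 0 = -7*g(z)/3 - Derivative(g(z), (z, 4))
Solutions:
 g(z) = (C1*sin(sqrt(2)*3^(3/4)*7^(1/4)*z/6) + C2*cos(sqrt(2)*3^(3/4)*7^(1/4)*z/6))*exp(-sqrt(2)*3^(3/4)*7^(1/4)*z/6) + (C3*sin(sqrt(2)*3^(3/4)*7^(1/4)*z/6) + C4*cos(sqrt(2)*3^(3/4)*7^(1/4)*z/6))*exp(sqrt(2)*3^(3/4)*7^(1/4)*z/6)


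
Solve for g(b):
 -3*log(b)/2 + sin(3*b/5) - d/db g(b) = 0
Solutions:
 g(b) = C1 - 3*b*log(b)/2 + 3*b/2 - 5*cos(3*b/5)/3


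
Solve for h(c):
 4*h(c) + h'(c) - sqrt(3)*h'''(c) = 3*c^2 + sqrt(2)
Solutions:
 h(c) = C1*exp(-c*(3^(1/3)/(sqrt(324 - sqrt(3)) + 18)^(1/3) + 3^(1/6)*(sqrt(324 - sqrt(3)) + 18)^(1/3))/6)*sin(c*(-3^(2/3)*(sqrt(324 - sqrt(3)) + 18)^(1/3) + 3^(5/6)/(sqrt(324 - sqrt(3)) + 18)^(1/3))/6) + C2*exp(-c*(3^(1/3)/(sqrt(324 - sqrt(3)) + 18)^(1/3) + 3^(1/6)*(sqrt(324 - sqrt(3)) + 18)^(1/3))/6)*cos(c*(-3^(2/3)*(sqrt(324 - sqrt(3)) + 18)^(1/3) + 3^(5/6)/(sqrt(324 - sqrt(3)) + 18)^(1/3))/6) + C3*exp(c*(3^(1/3)/(sqrt(324 - sqrt(3)) + 18)^(1/3) + 3^(1/6)*(sqrt(324 - sqrt(3)) + 18)^(1/3))/3) + 3*c^2/4 - 3*c/8 + 3/32 + sqrt(2)/4


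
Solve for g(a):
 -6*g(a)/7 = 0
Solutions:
 g(a) = 0


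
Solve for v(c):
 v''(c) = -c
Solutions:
 v(c) = C1 + C2*c - c^3/6


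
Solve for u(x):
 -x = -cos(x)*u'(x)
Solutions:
 u(x) = C1 + Integral(x/cos(x), x)


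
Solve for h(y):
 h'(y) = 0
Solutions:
 h(y) = C1


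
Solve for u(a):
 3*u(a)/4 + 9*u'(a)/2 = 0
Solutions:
 u(a) = C1*exp(-a/6)


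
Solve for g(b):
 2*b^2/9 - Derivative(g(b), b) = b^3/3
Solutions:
 g(b) = C1 - b^4/12 + 2*b^3/27


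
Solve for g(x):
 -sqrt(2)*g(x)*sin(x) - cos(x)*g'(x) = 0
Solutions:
 g(x) = C1*cos(x)^(sqrt(2))


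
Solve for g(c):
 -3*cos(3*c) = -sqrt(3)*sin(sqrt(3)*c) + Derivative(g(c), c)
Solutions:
 g(c) = C1 - sin(3*c) - cos(sqrt(3)*c)


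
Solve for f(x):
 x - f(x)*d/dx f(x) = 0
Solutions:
 f(x) = -sqrt(C1 + x^2)
 f(x) = sqrt(C1 + x^2)


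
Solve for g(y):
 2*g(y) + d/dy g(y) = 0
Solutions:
 g(y) = C1*exp(-2*y)


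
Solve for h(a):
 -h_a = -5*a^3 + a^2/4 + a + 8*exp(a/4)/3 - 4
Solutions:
 h(a) = C1 + 5*a^4/4 - a^3/12 - a^2/2 + 4*a - 32*exp(a/4)/3


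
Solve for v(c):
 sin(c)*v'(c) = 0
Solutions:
 v(c) = C1


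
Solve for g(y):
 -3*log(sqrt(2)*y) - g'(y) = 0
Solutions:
 g(y) = C1 - 3*y*log(y) - 3*y*log(2)/2 + 3*y


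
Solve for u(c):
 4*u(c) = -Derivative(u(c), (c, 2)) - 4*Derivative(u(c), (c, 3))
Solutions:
 u(c) = C1*exp(c*(-2 + (24*sqrt(1299) + 865)^(-1/3) + (24*sqrt(1299) + 865)^(1/3))/24)*sin(sqrt(3)*c*(-(24*sqrt(1299) + 865)^(1/3) + (24*sqrt(1299) + 865)^(-1/3))/24) + C2*exp(c*(-2 + (24*sqrt(1299) + 865)^(-1/3) + (24*sqrt(1299) + 865)^(1/3))/24)*cos(sqrt(3)*c*(-(24*sqrt(1299) + 865)^(1/3) + (24*sqrt(1299) + 865)^(-1/3))/24) + C3*exp(-c*((24*sqrt(1299) + 865)^(-1/3) + 1 + (24*sqrt(1299) + 865)^(1/3))/12)


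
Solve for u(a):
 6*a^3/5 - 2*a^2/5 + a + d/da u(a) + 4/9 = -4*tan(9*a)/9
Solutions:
 u(a) = C1 - 3*a^4/10 + 2*a^3/15 - a^2/2 - 4*a/9 + 4*log(cos(9*a))/81


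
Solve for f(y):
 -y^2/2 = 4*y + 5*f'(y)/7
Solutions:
 f(y) = C1 - 7*y^3/30 - 14*y^2/5


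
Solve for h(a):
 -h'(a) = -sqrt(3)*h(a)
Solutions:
 h(a) = C1*exp(sqrt(3)*a)


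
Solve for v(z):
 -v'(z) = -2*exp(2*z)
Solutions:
 v(z) = C1 + exp(2*z)


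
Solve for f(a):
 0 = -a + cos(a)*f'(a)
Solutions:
 f(a) = C1 + Integral(a/cos(a), a)


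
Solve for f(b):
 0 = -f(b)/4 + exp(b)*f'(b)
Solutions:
 f(b) = C1*exp(-exp(-b)/4)


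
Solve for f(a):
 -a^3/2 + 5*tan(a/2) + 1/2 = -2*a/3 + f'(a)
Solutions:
 f(a) = C1 - a^4/8 + a^2/3 + a/2 - 10*log(cos(a/2))


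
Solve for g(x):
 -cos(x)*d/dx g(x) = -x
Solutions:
 g(x) = C1 + Integral(x/cos(x), x)


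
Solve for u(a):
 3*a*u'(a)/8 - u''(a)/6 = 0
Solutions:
 u(a) = C1 + C2*erfi(3*sqrt(2)*a/4)


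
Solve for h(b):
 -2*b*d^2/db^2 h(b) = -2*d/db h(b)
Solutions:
 h(b) = C1 + C2*b^2


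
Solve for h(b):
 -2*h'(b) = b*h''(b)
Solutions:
 h(b) = C1 + C2/b


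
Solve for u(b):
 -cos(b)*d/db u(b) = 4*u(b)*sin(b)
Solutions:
 u(b) = C1*cos(b)^4


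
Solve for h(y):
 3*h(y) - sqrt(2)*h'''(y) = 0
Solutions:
 h(y) = C3*exp(2^(5/6)*3^(1/3)*y/2) + (C1*sin(6^(5/6)*y/4) + C2*cos(6^(5/6)*y/4))*exp(-2^(5/6)*3^(1/3)*y/4)


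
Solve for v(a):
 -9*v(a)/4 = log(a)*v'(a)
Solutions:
 v(a) = C1*exp(-9*li(a)/4)


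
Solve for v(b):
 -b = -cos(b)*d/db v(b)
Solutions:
 v(b) = C1 + Integral(b/cos(b), b)


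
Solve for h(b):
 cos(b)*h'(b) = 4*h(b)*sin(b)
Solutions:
 h(b) = C1/cos(b)^4


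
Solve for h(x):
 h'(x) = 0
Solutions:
 h(x) = C1


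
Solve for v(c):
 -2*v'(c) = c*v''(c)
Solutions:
 v(c) = C1 + C2/c


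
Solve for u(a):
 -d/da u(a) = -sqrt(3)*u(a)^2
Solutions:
 u(a) = -1/(C1 + sqrt(3)*a)


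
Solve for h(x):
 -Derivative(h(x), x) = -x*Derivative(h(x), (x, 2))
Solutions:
 h(x) = C1 + C2*x^2


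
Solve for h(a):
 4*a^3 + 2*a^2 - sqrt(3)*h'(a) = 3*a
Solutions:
 h(a) = C1 + sqrt(3)*a^4/3 + 2*sqrt(3)*a^3/9 - sqrt(3)*a^2/2


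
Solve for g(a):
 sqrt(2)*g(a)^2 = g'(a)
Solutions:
 g(a) = -1/(C1 + sqrt(2)*a)


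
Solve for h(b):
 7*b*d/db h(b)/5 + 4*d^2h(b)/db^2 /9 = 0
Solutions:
 h(b) = C1 + C2*erf(3*sqrt(70)*b/20)


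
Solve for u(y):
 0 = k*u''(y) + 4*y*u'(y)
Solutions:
 u(y) = C1 + C2*sqrt(k)*erf(sqrt(2)*y*sqrt(1/k))


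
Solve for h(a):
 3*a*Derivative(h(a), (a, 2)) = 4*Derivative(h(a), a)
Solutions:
 h(a) = C1 + C2*a^(7/3)


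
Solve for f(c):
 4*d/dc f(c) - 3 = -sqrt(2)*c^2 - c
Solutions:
 f(c) = C1 - sqrt(2)*c^3/12 - c^2/8 + 3*c/4


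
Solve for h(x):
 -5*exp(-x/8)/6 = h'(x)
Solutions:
 h(x) = C1 + 20*exp(-x/8)/3


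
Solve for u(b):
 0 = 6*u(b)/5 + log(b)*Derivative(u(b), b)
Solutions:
 u(b) = C1*exp(-6*li(b)/5)


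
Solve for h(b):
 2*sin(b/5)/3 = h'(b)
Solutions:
 h(b) = C1 - 10*cos(b/5)/3


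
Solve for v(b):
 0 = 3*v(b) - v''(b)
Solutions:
 v(b) = C1*exp(-sqrt(3)*b) + C2*exp(sqrt(3)*b)


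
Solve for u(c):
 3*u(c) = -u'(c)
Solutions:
 u(c) = C1*exp(-3*c)


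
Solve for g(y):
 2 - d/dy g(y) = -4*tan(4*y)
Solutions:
 g(y) = C1 + 2*y - log(cos(4*y))


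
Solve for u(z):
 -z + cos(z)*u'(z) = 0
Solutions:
 u(z) = C1 + Integral(z/cos(z), z)


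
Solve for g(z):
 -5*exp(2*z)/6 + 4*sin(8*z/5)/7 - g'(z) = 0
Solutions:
 g(z) = C1 - 5*exp(2*z)/12 - 5*cos(8*z/5)/14


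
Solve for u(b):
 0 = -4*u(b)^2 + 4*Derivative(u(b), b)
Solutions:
 u(b) = -1/(C1 + b)


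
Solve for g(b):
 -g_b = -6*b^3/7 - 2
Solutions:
 g(b) = C1 + 3*b^4/14 + 2*b


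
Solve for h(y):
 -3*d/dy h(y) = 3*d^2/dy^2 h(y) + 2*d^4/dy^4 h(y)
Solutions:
 h(y) = C1 + C2*exp(-2^(1/3)*y*(-(3 + sqrt(11))^(1/3) + 2^(1/3)/(3 + sqrt(11))^(1/3))/4)*sin(2^(1/3)*sqrt(3)*y*(2^(1/3)/(3 + sqrt(11))^(1/3) + (3 + sqrt(11))^(1/3))/4) + C3*exp(-2^(1/3)*y*(-(3 + sqrt(11))^(1/3) + 2^(1/3)/(3 + sqrt(11))^(1/3))/4)*cos(2^(1/3)*sqrt(3)*y*(2^(1/3)/(3 + sqrt(11))^(1/3) + (3 + sqrt(11))^(1/3))/4) + C4*exp(2^(1/3)*y*(-(3 + sqrt(11))^(1/3) + 2^(1/3)/(3 + sqrt(11))^(1/3))/2)


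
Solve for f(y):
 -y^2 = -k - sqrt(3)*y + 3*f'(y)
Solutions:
 f(y) = C1 + k*y/3 - y^3/9 + sqrt(3)*y^2/6


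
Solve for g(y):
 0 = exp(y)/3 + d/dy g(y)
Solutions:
 g(y) = C1 - exp(y)/3


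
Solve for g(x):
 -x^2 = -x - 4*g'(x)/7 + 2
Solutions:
 g(x) = C1 + 7*x^3/12 - 7*x^2/8 + 7*x/2


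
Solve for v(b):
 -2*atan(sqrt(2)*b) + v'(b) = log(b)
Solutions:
 v(b) = C1 + b*log(b) + 2*b*atan(sqrt(2)*b) - b - sqrt(2)*log(2*b^2 + 1)/2


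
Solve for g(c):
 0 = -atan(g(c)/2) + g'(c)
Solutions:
 Integral(1/atan(_y/2), (_y, g(c))) = C1 + c


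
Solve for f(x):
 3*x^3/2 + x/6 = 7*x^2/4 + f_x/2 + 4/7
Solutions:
 f(x) = C1 + 3*x^4/4 - 7*x^3/6 + x^2/6 - 8*x/7


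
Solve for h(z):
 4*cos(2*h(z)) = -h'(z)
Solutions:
 h(z) = -asin((C1 + exp(16*z))/(C1 - exp(16*z)))/2 + pi/2
 h(z) = asin((C1 + exp(16*z))/(C1 - exp(16*z)))/2


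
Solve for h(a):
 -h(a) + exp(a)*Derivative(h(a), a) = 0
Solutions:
 h(a) = C1*exp(-exp(-a))


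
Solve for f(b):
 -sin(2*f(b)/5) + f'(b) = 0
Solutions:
 -b + 5*log(cos(2*f(b)/5) - 1)/4 - 5*log(cos(2*f(b)/5) + 1)/4 = C1


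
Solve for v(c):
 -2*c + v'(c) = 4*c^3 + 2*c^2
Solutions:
 v(c) = C1 + c^4 + 2*c^3/3 + c^2


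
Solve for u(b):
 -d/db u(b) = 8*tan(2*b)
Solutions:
 u(b) = C1 + 4*log(cos(2*b))


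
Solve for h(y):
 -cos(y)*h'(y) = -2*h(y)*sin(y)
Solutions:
 h(y) = C1/cos(y)^2


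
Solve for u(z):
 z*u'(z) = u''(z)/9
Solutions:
 u(z) = C1 + C2*erfi(3*sqrt(2)*z/2)


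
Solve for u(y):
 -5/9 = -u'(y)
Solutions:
 u(y) = C1 + 5*y/9


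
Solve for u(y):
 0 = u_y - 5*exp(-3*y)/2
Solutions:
 u(y) = C1 - 5*exp(-3*y)/6


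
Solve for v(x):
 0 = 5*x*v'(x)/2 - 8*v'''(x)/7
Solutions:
 v(x) = C1 + Integral(C2*airyai(2^(2/3)*35^(1/3)*x/4) + C3*airybi(2^(2/3)*35^(1/3)*x/4), x)


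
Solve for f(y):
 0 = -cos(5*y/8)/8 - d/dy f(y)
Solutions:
 f(y) = C1 - sin(5*y/8)/5


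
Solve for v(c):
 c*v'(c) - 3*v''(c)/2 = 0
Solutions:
 v(c) = C1 + C2*erfi(sqrt(3)*c/3)


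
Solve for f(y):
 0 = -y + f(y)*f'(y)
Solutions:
 f(y) = -sqrt(C1 + y^2)
 f(y) = sqrt(C1 + y^2)


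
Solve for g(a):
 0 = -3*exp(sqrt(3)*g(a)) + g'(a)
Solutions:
 g(a) = sqrt(3)*(2*log(-1/(C1 + 3*a)) - log(3))/6


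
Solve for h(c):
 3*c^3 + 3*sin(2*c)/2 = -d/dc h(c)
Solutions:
 h(c) = C1 - 3*c^4/4 + 3*cos(2*c)/4


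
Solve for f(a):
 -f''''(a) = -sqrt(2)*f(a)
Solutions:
 f(a) = C1*exp(-2^(1/8)*a) + C2*exp(2^(1/8)*a) + C3*sin(2^(1/8)*a) + C4*cos(2^(1/8)*a)


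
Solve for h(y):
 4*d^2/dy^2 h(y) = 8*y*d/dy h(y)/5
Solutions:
 h(y) = C1 + C2*erfi(sqrt(5)*y/5)


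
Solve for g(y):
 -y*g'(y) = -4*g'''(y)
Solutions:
 g(y) = C1 + Integral(C2*airyai(2^(1/3)*y/2) + C3*airybi(2^(1/3)*y/2), y)


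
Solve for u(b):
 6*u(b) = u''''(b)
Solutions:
 u(b) = C1*exp(-6^(1/4)*b) + C2*exp(6^(1/4)*b) + C3*sin(6^(1/4)*b) + C4*cos(6^(1/4)*b)


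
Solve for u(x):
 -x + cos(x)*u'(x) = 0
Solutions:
 u(x) = C1 + Integral(x/cos(x), x)


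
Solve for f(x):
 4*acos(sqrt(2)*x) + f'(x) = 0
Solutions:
 f(x) = C1 - 4*x*acos(sqrt(2)*x) + 2*sqrt(2)*sqrt(1 - 2*x^2)


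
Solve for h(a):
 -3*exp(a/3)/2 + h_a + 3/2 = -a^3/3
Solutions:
 h(a) = C1 - a^4/12 - 3*a/2 + 9*exp(a/3)/2


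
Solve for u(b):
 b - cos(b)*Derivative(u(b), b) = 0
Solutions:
 u(b) = C1 + Integral(b/cos(b), b)


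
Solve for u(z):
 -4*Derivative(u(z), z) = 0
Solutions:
 u(z) = C1


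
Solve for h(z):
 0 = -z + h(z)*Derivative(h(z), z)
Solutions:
 h(z) = -sqrt(C1 + z^2)
 h(z) = sqrt(C1 + z^2)


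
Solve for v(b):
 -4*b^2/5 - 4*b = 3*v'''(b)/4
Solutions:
 v(b) = C1 + C2*b + C3*b^2 - 4*b^5/225 - 2*b^4/9


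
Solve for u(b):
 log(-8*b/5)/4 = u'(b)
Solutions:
 u(b) = C1 + b*log(-b)/4 + b*(-log(5) - 1 + 3*log(2))/4


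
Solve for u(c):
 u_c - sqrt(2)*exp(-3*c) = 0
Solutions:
 u(c) = C1 - sqrt(2)*exp(-3*c)/3


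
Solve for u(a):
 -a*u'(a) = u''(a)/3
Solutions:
 u(a) = C1 + C2*erf(sqrt(6)*a/2)


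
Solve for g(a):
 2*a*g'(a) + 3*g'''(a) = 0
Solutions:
 g(a) = C1 + Integral(C2*airyai(-2^(1/3)*3^(2/3)*a/3) + C3*airybi(-2^(1/3)*3^(2/3)*a/3), a)


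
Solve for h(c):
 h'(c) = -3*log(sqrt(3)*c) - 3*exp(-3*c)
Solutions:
 h(c) = C1 - 3*c*log(c) + c*(3 - 3*log(3)/2) + exp(-3*c)


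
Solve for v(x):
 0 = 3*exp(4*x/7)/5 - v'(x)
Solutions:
 v(x) = C1 + 21*exp(4*x/7)/20


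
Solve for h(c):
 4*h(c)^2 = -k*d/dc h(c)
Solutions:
 h(c) = k/(C1*k + 4*c)


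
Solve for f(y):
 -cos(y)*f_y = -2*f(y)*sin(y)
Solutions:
 f(y) = C1/cos(y)^2


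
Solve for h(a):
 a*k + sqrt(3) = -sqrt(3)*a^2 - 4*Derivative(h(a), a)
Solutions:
 h(a) = C1 - sqrt(3)*a^3/12 - a^2*k/8 - sqrt(3)*a/4


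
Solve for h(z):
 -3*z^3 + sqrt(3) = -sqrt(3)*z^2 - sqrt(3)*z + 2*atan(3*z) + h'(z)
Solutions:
 h(z) = C1 - 3*z^4/4 + sqrt(3)*z^3/3 + sqrt(3)*z^2/2 - 2*z*atan(3*z) + sqrt(3)*z + log(9*z^2 + 1)/3


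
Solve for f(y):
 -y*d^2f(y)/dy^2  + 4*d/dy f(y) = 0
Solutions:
 f(y) = C1 + C2*y^5


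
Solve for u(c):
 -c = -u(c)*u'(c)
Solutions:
 u(c) = -sqrt(C1 + c^2)
 u(c) = sqrt(C1 + c^2)


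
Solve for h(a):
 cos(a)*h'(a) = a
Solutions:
 h(a) = C1 + Integral(a/cos(a), a)


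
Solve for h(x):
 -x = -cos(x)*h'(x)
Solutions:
 h(x) = C1 + Integral(x/cos(x), x)


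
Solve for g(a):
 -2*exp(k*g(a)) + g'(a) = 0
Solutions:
 g(a) = Piecewise((log(-1/(C1*k + 2*a*k))/k, Ne(k, 0)), (nan, True))
 g(a) = Piecewise((C1 + 2*a, Eq(k, 0)), (nan, True))


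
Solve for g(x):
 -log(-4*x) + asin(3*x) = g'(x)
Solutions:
 g(x) = C1 - x*log(-x) + x*asin(3*x) - 2*x*log(2) + x + sqrt(1 - 9*x^2)/3


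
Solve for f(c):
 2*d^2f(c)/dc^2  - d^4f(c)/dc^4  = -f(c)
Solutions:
 f(c) = C1*exp(-c*sqrt(1 + sqrt(2))) + C2*exp(c*sqrt(1 + sqrt(2))) + C3*sin(c*sqrt(-1 + sqrt(2))) + C4*cos(c*sqrt(-1 + sqrt(2)))


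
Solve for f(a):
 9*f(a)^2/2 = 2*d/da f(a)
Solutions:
 f(a) = -4/(C1 + 9*a)


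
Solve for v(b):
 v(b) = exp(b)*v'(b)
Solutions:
 v(b) = C1*exp(-exp(-b))


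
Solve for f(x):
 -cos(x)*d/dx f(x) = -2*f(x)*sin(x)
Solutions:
 f(x) = C1/cos(x)^2


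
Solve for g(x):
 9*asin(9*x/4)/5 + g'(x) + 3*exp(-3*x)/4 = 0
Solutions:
 g(x) = C1 - 9*x*asin(9*x/4)/5 - sqrt(16 - 81*x^2)/5 + exp(-3*x)/4


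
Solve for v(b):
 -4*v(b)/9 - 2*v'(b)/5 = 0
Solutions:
 v(b) = C1*exp(-10*b/9)


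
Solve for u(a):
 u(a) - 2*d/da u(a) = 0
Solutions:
 u(a) = C1*exp(a/2)


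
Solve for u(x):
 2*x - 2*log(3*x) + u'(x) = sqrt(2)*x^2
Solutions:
 u(x) = C1 + sqrt(2)*x^3/3 - x^2 + 2*x*log(x) - 2*x + x*log(9)


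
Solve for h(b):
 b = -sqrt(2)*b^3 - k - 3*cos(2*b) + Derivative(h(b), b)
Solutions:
 h(b) = C1 + sqrt(2)*b^4/4 + b^2/2 + b*k + 3*sin(2*b)/2


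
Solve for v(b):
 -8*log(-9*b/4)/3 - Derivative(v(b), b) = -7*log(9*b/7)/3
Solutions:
 v(b) = C1 - b*log(b)/3 + b*(-log(1029) + 1/3 + log(294)/3 + 5*log(2) - 8*I*pi/3)


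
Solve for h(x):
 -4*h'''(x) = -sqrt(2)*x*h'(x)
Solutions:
 h(x) = C1 + Integral(C2*airyai(sqrt(2)*x/2) + C3*airybi(sqrt(2)*x/2), x)


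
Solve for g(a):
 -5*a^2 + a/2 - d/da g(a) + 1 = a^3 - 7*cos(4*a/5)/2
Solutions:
 g(a) = C1 - a^4/4 - 5*a^3/3 + a^2/4 + a + 35*sin(4*a/5)/8


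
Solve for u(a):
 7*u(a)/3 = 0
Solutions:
 u(a) = 0


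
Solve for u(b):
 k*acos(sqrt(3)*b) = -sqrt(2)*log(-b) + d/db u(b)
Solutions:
 u(b) = C1 + sqrt(2)*b*(log(-b) - 1) + k*(b*acos(sqrt(3)*b) - sqrt(3)*sqrt(1 - 3*b^2)/3)


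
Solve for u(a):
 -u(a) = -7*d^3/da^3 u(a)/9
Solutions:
 u(a) = C3*exp(21^(2/3)*a/7) + (C1*sin(3*3^(1/6)*7^(2/3)*a/14) + C2*cos(3*3^(1/6)*7^(2/3)*a/14))*exp(-21^(2/3)*a/14)


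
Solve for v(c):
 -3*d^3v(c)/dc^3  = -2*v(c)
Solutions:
 v(c) = C3*exp(2^(1/3)*3^(2/3)*c/3) + (C1*sin(2^(1/3)*3^(1/6)*c/2) + C2*cos(2^(1/3)*3^(1/6)*c/2))*exp(-2^(1/3)*3^(2/3)*c/6)


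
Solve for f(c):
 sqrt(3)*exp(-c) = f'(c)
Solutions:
 f(c) = C1 - sqrt(3)*exp(-c)


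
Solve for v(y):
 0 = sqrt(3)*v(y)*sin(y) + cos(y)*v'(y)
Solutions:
 v(y) = C1*cos(y)^(sqrt(3))


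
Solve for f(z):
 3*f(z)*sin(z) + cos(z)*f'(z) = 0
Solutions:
 f(z) = C1*cos(z)^3


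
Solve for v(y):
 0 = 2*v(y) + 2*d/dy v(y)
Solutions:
 v(y) = C1*exp(-y)


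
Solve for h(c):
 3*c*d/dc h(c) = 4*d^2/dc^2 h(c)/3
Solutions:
 h(c) = C1 + C2*erfi(3*sqrt(2)*c/4)


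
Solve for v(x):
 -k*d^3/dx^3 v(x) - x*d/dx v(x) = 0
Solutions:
 v(x) = C1 + Integral(C2*airyai(x*(-1/k)^(1/3)) + C3*airybi(x*(-1/k)^(1/3)), x)


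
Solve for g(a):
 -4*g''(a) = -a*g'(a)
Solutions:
 g(a) = C1 + C2*erfi(sqrt(2)*a/4)


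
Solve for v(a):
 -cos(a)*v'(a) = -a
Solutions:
 v(a) = C1 + Integral(a/cos(a), a)


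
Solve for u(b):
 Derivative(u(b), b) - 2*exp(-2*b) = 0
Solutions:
 u(b) = C1 - exp(-2*b)


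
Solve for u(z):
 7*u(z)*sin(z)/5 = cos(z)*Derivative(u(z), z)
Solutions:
 u(z) = C1/cos(z)^(7/5)


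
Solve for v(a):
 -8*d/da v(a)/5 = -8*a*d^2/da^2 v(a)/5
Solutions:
 v(a) = C1 + C2*a^2


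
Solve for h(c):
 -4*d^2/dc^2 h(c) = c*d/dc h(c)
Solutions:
 h(c) = C1 + C2*erf(sqrt(2)*c/4)


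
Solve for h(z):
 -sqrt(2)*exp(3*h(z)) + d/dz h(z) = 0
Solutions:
 h(z) = log(-1/(C1 + 3*sqrt(2)*z))/3
 h(z) = log((-1/(C1 + sqrt(2)*z))^(1/3)*(-3^(2/3) - 3*3^(1/6)*I)/6)
 h(z) = log((-1/(C1 + sqrt(2)*z))^(1/3)*(-3^(2/3) + 3*3^(1/6)*I)/6)


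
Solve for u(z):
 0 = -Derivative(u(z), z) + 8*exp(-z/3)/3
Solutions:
 u(z) = C1 - 8*exp(-z/3)


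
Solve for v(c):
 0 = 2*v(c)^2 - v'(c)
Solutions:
 v(c) = -1/(C1 + 2*c)


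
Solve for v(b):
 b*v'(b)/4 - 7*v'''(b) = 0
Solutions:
 v(b) = C1 + Integral(C2*airyai(98^(1/3)*b/14) + C3*airybi(98^(1/3)*b/14), b)


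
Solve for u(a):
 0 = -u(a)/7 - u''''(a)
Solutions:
 u(a) = (C1*sin(sqrt(2)*7^(3/4)*a/14) + C2*cos(sqrt(2)*7^(3/4)*a/14))*exp(-sqrt(2)*7^(3/4)*a/14) + (C3*sin(sqrt(2)*7^(3/4)*a/14) + C4*cos(sqrt(2)*7^(3/4)*a/14))*exp(sqrt(2)*7^(3/4)*a/14)


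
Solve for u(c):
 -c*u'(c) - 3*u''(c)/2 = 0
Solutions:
 u(c) = C1 + C2*erf(sqrt(3)*c/3)


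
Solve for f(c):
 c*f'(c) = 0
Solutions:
 f(c) = C1


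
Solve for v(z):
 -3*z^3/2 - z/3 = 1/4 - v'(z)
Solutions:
 v(z) = C1 + 3*z^4/8 + z^2/6 + z/4


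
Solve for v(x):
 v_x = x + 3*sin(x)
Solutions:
 v(x) = C1 + x^2/2 - 3*cos(x)


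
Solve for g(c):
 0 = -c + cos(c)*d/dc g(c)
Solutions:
 g(c) = C1 + Integral(c/cos(c), c)


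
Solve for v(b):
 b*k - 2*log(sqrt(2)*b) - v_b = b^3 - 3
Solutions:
 v(b) = C1 - b^4/4 + b^2*k/2 - 2*b*log(b) - b*log(2) + 5*b


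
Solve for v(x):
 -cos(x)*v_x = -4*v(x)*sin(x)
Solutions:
 v(x) = C1/cos(x)^4


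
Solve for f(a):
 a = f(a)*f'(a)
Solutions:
 f(a) = -sqrt(C1 + a^2)
 f(a) = sqrt(C1 + a^2)


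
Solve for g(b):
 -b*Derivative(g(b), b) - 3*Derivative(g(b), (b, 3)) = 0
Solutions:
 g(b) = C1 + Integral(C2*airyai(-3^(2/3)*b/3) + C3*airybi(-3^(2/3)*b/3), b)


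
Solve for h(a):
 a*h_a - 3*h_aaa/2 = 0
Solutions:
 h(a) = C1 + Integral(C2*airyai(2^(1/3)*3^(2/3)*a/3) + C3*airybi(2^(1/3)*3^(2/3)*a/3), a)


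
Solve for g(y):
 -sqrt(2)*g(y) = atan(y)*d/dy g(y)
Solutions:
 g(y) = C1*exp(-sqrt(2)*Integral(1/atan(y), y))


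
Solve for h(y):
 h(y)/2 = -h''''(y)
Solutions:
 h(y) = (C1*sin(2^(1/4)*y/2) + C2*cos(2^(1/4)*y/2))*exp(-2^(1/4)*y/2) + (C3*sin(2^(1/4)*y/2) + C4*cos(2^(1/4)*y/2))*exp(2^(1/4)*y/2)


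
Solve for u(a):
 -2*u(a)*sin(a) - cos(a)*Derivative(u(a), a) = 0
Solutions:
 u(a) = C1*cos(a)^2


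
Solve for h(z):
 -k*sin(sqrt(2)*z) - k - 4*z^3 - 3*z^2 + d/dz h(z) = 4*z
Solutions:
 h(z) = C1 + k*z - sqrt(2)*k*cos(sqrt(2)*z)/2 + z^4 + z^3 + 2*z^2


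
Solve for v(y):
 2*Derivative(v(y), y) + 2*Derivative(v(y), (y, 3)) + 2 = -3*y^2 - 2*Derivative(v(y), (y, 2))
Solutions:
 v(y) = C1 - y^3/2 + 3*y^2/2 - y + (C2*sin(sqrt(3)*y/2) + C3*cos(sqrt(3)*y/2))*exp(-y/2)


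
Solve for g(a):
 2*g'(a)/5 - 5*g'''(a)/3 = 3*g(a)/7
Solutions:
 g(a) = C1*exp(14^(1/3)*a*(28/(sqrt(49057) + 225)^(1/3) + 14^(1/3)*(sqrt(49057) + 225)^(1/3))/140)*sin(14^(1/3)*sqrt(3)*a*(-14^(1/3)*(sqrt(49057) + 225)^(1/3) + 28/(sqrt(49057) + 225)^(1/3))/140) + C2*exp(14^(1/3)*a*(28/(sqrt(49057) + 225)^(1/3) + 14^(1/3)*(sqrt(49057) + 225)^(1/3))/140)*cos(14^(1/3)*sqrt(3)*a*(-14^(1/3)*(sqrt(49057) + 225)^(1/3) + 28/(sqrt(49057) + 225)^(1/3))/140) + C3*exp(-14^(1/3)*a*(28/(sqrt(49057) + 225)^(1/3) + 14^(1/3)*(sqrt(49057) + 225)^(1/3))/70)


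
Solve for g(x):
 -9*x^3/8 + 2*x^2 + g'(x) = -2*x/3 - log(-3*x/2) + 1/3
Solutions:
 g(x) = C1 + 9*x^4/32 - 2*x^3/3 - x^2/3 - x*log(-x) + x*(-log(3) + log(2) + 4/3)


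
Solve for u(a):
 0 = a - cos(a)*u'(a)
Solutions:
 u(a) = C1 + Integral(a/cos(a), a)


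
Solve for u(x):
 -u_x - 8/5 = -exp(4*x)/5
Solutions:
 u(x) = C1 - 8*x/5 + exp(4*x)/20


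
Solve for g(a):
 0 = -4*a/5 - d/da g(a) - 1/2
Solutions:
 g(a) = C1 - 2*a^2/5 - a/2


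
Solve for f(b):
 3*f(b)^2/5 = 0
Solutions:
 f(b) = 0


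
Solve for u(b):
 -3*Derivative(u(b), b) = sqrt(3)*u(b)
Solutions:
 u(b) = C1*exp(-sqrt(3)*b/3)


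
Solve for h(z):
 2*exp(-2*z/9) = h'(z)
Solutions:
 h(z) = C1 - 9*exp(-2*z/9)


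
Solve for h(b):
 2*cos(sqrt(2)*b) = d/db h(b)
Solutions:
 h(b) = C1 + sqrt(2)*sin(sqrt(2)*b)


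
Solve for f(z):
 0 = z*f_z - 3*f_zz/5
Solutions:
 f(z) = C1 + C2*erfi(sqrt(30)*z/6)


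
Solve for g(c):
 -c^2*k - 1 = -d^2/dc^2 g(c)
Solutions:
 g(c) = C1 + C2*c + c^4*k/12 + c^2/2


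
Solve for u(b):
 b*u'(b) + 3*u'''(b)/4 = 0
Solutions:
 u(b) = C1 + Integral(C2*airyai(-6^(2/3)*b/3) + C3*airybi(-6^(2/3)*b/3), b)


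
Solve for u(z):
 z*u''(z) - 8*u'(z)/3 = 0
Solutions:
 u(z) = C1 + C2*z^(11/3)


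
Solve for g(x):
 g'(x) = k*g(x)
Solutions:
 g(x) = C1*exp(k*x)


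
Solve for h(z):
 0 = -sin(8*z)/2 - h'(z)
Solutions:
 h(z) = C1 + cos(8*z)/16


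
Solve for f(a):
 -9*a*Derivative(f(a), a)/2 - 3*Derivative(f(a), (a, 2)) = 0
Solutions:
 f(a) = C1 + C2*erf(sqrt(3)*a/2)


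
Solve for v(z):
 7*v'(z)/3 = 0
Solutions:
 v(z) = C1


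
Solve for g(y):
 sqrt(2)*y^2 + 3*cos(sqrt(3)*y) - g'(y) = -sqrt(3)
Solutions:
 g(y) = C1 + sqrt(2)*y^3/3 + sqrt(3)*y + sqrt(3)*sin(sqrt(3)*y)


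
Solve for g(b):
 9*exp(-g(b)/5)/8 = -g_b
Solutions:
 g(b) = 5*log(C1 - 9*b/40)


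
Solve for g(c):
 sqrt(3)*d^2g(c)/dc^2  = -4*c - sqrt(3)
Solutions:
 g(c) = C1 + C2*c - 2*sqrt(3)*c^3/9 - c^2/2


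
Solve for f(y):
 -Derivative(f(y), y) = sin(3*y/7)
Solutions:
 f(y) = C1 + 7*cos(3*y/7)/3


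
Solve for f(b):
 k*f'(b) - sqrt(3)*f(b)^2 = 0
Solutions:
 f(b) = -k/(C1*k + sqrt(3)*b)


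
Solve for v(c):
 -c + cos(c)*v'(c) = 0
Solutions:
 v(c) = C1 + Integral(c/cos(c), c)


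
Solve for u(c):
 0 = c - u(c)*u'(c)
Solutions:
 u(c) = -sqrt(C1 + c^2)
 u(c) = sqrt(C1 + c^2)


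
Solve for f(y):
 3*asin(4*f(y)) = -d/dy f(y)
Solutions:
 Integral(1/asin(4*_y), (_y, f(y))) = C1 - 3*y


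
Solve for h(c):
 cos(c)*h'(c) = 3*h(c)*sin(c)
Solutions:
 h(c) = C1/cos(c)^3


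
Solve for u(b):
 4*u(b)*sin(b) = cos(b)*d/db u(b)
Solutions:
 u(b) = C1/cos(b)^4


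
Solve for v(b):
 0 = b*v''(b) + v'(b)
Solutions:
 v(b) = C1 + C2*log(b)


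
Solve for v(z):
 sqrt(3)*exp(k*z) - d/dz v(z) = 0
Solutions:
 v(z) = C1 + sqrt(3)*exp(k*z)/k


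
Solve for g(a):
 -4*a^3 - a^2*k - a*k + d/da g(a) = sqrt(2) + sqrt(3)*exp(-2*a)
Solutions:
 g(a) = C1 + a^4 + a^3*k/3 + a^2*k/2 + sqrt(2)*a - sqrt(3)*exp(-2*a)/2


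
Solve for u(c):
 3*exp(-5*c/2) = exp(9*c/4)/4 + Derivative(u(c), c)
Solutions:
 u(c) = C1 - exp(9*c/4)/9 - 6*exp(-5*c/2)/5


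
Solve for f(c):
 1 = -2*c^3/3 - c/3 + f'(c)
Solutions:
 f(c) = C1 + c^4/6 + c^2/6 + c


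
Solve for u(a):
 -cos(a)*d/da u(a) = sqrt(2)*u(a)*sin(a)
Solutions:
 u(a) = C1*cos(a)^(sqrt(2))


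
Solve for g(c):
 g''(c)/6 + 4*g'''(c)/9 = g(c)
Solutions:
 g(c) = C1*exp(-c*((24*sqrt(574) + 575)^(-1/3) + 2 + (24*sqrt(574) + 575)^(1/3))/16)*sin(sqrt(3)*c*(-(24*sqrt(574) + 575)^(1/3) + (24*sqrt(574) + 575)^(-1/3))/16) + C2*exp(-c*((24*sqrt(574) + 575)^(-1/3) + 2 + (24*sqrt(574) + 575)^(1/3))/16)*cos(sqrt(3)*c*(-(24*sqrt(574) + 575)^(1/3) + (24*sqrt(574) + 575)^(-1/3))/16) + C3*exp(c*(-1 + (24*sqrt(574) + 575)^(-1/3) + (24*sqrt(574) + 575)^(1/3))/8)


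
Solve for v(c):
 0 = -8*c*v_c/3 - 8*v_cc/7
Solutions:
 v(c) = C1 + C2*erf(sqrt(42)*c/6)


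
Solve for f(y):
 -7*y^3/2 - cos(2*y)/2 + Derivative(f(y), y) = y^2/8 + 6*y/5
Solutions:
 f(y) = C1 + 7*y^4/8 + y^3/24 + 3*y^2/5 + sin(2*y)/4


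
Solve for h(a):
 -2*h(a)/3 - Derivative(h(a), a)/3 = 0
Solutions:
 h(a) = C1*exp(-2*a)


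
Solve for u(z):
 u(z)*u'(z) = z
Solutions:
 u(z) = -sqrt(C1 + z^2)
 u(z) = sqrt(C1 + z^2)


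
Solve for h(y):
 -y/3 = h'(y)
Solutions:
 h(y) = C1 - y^2/6


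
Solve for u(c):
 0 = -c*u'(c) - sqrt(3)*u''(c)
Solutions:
 u(c) = C1 + C2*erf(sqrt(2)*3^(3/4)*c/6)


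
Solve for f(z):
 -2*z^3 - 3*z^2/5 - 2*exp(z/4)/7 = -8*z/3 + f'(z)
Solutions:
 f(z) = C1 - z^4/2 - z^3/5 + 4*z^2/3 - 8*exp(z/4)/7


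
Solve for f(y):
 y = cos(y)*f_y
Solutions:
 f(y) = C1 + Integral(y/cos(y), y)


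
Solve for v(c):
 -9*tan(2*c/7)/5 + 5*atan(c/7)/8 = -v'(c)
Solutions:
 v(c) = C1 - 5*c*atan(c/7)/8 + 35*log(c^2 + 49)/16 - 63*log(cos(2*c/7))/10


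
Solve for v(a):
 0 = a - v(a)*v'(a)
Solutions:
 v(a) = -sqrt(C1 + a^2)
 v(a) = sqrt(C1 + a^2)


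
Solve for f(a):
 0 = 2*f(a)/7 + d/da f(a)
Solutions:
 f(a) = C1*exp(-2*a/7)


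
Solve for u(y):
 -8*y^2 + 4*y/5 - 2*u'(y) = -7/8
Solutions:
 u(y) = C1 - 4*y^3/3 + y^2/5 + 7*y/16


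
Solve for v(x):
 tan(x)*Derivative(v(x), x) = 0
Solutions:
 v(x) = C1


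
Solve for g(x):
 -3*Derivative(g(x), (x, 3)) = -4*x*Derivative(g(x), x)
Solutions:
 g(x) = C1 + Integral(C2*airyai(6^(2/3)*x/3) + C3*airybi(6^(2/3)*x/3), x)


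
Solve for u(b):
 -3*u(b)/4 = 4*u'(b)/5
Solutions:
 u(b) = C1*exp(-15*b/16)


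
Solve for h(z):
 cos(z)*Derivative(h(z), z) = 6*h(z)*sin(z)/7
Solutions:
 h(z) = C1/cos(z)^(6/7)


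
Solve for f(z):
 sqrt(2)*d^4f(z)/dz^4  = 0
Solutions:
 f(z) = C1 + C2*z + C3*z^2 + C4*z^3


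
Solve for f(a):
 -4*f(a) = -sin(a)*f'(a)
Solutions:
 f(a) = C1*(cos(a)^2 - 2*cos(a) + 1)/(cos(a)^2 + 2*cos(a) + 1)


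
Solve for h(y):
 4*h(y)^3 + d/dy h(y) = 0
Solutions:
 h(y) = -sqrt(2)*sqrt(-1/(C1 - 4*y))/2
 h(y) = sqrt(2)*sqrt(-1/(C1 - 4*y))/2


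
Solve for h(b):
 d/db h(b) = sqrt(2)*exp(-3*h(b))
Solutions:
 h(b) = log(C1 + 3*sqrt(2)*b)/3
 h(b) = log((-3^(1/3) - 3^(5/6)*I)*(C1 + sqrt(2)*b)^(1/3)/2)
 h(b) = log((-3^(1/3) + 3^(5/6)*I)*(C1 + sqrt(2)*b)^(1/3)/2)


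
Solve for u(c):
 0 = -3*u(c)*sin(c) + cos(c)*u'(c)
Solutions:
 u(c) = C1/cos(c)^3


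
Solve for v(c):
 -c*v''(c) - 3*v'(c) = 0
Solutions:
 v(c) = C1 + C2/c^2


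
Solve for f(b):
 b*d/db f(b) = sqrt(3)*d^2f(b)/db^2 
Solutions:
 f(b) = C1 + C2*erfi(sqrt(2)*3^(3/4)*b/6)


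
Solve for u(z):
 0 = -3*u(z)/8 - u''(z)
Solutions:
 u(z) = C1*sin(sqrt(6)*z/4) + C2*cos(sqrt(6)*z/4)


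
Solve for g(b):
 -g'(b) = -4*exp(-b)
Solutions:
 g(b) = C1 - 4*exp(-b)


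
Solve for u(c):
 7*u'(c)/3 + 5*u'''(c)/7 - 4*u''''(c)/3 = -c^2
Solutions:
 u(c) = C1 + C2*exp(c*(-(588*sqrt(1081) + 19333)^(1/3) - 25/(588*sqrt(1081) + 19333)^(1/3) + 10)/56)*sin(sqrt(3)*c*(-(588*sqrt(1081) + 19333)^(1/3) + 25/(588*sqrt(1081) + 19333)^(1/3))/56) + C3*exp(c*(-(588*sqrt(1081) + 19333)^(1/3) - 25/(588*sqrt(1081) + 19333)^(1/3) + 10)/56)*cos(sqrt(3)*c*(-(588*sqrt(1081) + 19333)^(1/3) + 25/(588*sqrt(1081) + 19333)^(1/3))/56) + C4*exp(c*(25/(588*sqrt(1081) + 19333)^(1/3) + 5 + (588*sqrt(1081) + 19333)^(1/3))/28) - c^3/7 + 90*c/343


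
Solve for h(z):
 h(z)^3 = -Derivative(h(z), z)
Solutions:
 h(z) = -sqrt(2)*sqrt(-1/(C1 - z))/2
 h(z) = sqrt(2)*sqrt(-1/(C1 - z))/2


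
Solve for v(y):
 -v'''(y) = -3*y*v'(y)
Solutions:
 v(y) = C1 + Integral(C2*airyai(3^(1/3)*y) + C3*airybi(3^(1/3)*y), y)


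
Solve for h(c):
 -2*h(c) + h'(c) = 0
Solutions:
 h(c) = C1*exp(2*c)


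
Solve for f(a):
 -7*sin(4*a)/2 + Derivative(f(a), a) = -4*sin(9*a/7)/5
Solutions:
 f(a) = C1 + 28*cos(9*a/7)/45 - 7*cos(4*a)/8


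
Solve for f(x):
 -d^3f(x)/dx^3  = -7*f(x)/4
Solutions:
 f(x) = C3*exp(14^(1/3)*x/2) + (C1*sin(14^(1/3)*sqrt(3)*x/4) + C2*cos(14^(1/3)*sqrt(3)*x/4))*exp(-14^(1/3)*x/4)


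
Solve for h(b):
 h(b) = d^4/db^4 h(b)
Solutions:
 h(b) = C1*exp(-b) + C2*exp(b) + C3*sin(b) + C4*cos(b)


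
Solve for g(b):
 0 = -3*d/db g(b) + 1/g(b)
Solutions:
 g(b) = -sqrt(C1 + 6*b)/3
 g(b) = sqrt(C1 + 6*b)/3


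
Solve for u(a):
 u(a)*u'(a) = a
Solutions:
 u(a) = -sqrt(C1 + a^2)
 u(a) = sqrt(C1 + a^2)


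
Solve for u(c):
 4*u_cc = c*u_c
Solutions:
 u(c) = C1 + C2*erfi(sqrt(2)*c/4)


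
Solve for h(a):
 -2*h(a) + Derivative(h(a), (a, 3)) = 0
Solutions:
 h(a) = C3*exp(2^(1/3)*a) + (C1*sin(2^(1/3)*sqrt(3)*a/2) + C2*cos(2^(1/3)*sqrt(3)*a/2))*exp(-2^(1/3)*a/2)


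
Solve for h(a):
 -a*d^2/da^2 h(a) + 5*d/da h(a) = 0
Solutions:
 h(a) = C1 + C2*a^6


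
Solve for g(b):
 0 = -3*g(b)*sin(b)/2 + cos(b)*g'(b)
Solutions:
 g(b) = C1/cos(b)^(3/2)


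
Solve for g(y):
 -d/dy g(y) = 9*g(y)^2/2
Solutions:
 g(y) = 2/(C1 + 9*y)


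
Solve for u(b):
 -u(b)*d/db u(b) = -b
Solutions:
 u(b) = -sqrt(C1 + b^2)
 u(b) = sqrt(C1 + b^2)


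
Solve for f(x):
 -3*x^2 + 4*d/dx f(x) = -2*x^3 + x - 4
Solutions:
 f(x) = C1 - x^4/8 + x^3/4 + x^2/8 - x


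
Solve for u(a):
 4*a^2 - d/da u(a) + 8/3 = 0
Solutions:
 u(a) = C1 + 4*a^3/3 + 8*a/3


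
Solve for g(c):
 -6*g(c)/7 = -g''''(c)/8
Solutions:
 g(c) = C1*exp(-2*3^(1/4)*7^(3/4)*c/7) + C2*exp(2*3^(1/4)*7^(3/4)*c/7) + C3*sin(2*3^(1/4)*7^(3/4)*c/7) + C4*cos(2*3^(1/4)*7^(3/4)*c/7)


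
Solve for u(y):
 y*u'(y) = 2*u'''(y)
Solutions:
 u(y) = C1 + Integral(C2*airyai(2^(2/3)*y/2) + C3*airybi(2^(2/3)*y/2), y)


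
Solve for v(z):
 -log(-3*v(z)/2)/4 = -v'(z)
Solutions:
 -4*Integral(1/(log(-_y) - log(2) + log(3)), (_y, v(z))) = C1 - z


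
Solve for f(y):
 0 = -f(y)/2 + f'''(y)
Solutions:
 f(y) = C3*exp(2^(2/3)*y/2) + (C1*sin(2^(2/3)*sqrt(3)*y/4) + C2*cos(2^(2/3)*sqrt(3)*y/4))*exp(-2^(2/3)*y/4)


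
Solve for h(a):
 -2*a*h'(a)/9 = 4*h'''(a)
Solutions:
 h(a) = C1 + Integral(C2*airyai(-12^(1/3)*a/6) + C3*airybi(-12^(1/3)*a/6), a)


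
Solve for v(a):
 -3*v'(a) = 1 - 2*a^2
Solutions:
 v(a) = C1 + 2*a^3/9 - a/3


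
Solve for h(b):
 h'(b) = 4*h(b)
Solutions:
 h(b) = C1*exp(4*b)


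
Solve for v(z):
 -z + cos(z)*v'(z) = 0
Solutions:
 v(z) = C1 + Integral(z/cos(z), z)


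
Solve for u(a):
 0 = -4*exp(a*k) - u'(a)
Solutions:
 u(a) = C1 - 4*exp(a*k)/k


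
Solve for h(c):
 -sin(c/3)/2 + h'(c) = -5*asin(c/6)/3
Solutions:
 h(c) = C1 - 5*c*asin(c/6)/3 - 5*sqrt(36 - c^2)/3 - 3*cos(c/3)/2


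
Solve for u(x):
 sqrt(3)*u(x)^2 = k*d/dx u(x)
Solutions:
 u(x) = -k/(C1*k + sqrt(3)*x)


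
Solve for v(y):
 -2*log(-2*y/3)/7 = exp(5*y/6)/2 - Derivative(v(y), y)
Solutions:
 v(y) = C1 + 2*y*log(-y)/7 + 2*y*(-log(3) - 1 + log(2))/7 + 3*exp(5*y/6)/5


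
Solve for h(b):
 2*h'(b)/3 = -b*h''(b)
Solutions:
 h(b) = C1 + C2*b^(1/3)


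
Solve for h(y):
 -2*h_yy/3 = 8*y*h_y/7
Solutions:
 h(y) = C1 + C2*erf(sqrt(42)*y/7)


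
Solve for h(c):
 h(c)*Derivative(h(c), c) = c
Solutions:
 h(c) = -sqrt(C1 + c^2)
 h(c) = sqrt(C1 + c^2)


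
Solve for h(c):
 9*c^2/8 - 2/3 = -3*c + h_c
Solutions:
 h(c) = C1 + 3*c^3/8 + 3*c^2/2 - 2*c/3


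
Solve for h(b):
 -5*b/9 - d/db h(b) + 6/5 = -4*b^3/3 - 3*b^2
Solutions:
 h(b) = C1 + b^4/3 + b^3 - 5*b^2/18 + 6*b/5


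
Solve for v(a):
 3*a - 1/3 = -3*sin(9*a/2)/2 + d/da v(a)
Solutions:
 v(a) = C1 + 3*a^2/2 - a/3 - cos(9*a/2)/3


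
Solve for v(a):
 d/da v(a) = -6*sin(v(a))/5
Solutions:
 6*a/5 + log(cos(v(a)) - 1)/2 - log(cos(v(a)) + 1)/2 = C1


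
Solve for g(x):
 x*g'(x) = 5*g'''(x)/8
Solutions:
 g(x) = C1 + Integral(C2*airyai(2*5^(2/3)*x/5) + C3*airybi(2*5^(2/3)*x/5), x)


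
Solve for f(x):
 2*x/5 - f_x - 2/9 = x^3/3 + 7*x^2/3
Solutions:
 f(x) = C1 - x^4/12 - 7*x^3/9 + x^2/5 - 2*x/9


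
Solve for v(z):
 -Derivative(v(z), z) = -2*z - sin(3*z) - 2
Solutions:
 v(z) = C1 + z^2 + 2*z - cos(3*z)/3


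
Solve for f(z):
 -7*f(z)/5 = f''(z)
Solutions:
 f(z) = C1*sin(sqrt(35)*z/5) + C2*cos(sqrt(35)*z/5)


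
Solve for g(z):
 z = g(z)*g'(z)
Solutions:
 g(z) = -sqrt(C1 + z^2)
 g(z) = sqrt(C1 + z^2)


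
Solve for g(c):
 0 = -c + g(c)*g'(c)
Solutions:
 g(c) = -sqrt(C1 + c^2)
 g(c) = sqrt(C1 + c^2)


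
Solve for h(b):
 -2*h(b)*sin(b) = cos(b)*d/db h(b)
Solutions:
 h(b) = C1*cos(b)^2


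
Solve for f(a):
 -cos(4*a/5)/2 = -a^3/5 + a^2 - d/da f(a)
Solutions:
 f(a) = C1 - a^4/20 + a^3/3 + 5*sin(4*a/5)/8


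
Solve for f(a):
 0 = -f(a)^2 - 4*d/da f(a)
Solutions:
 f(a) = 4/(C1 + a)


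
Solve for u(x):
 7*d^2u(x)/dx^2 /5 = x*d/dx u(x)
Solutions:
 u(x) = C1 + C2*erfi(sqrt(70)*x/14)


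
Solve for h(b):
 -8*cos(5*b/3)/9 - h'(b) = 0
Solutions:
 h(b) = C1 - 8*sin(5*b/3)/15


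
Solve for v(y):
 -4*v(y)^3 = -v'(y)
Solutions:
 v(y) = -sqrt(2)*sqrt(-1/(C1 + 4*y))/2
 v(y) = sqrt(2)*sqrt(-1/(C1 + 4*y))/2


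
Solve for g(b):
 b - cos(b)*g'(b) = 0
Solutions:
 g(b) = C1 + Integral(b/cos(b), b)


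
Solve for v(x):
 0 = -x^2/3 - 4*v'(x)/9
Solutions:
 v(x) = C1 - x^3/4


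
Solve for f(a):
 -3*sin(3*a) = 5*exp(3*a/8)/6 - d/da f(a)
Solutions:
 f(a) = C1 + 20*exp(3*a/8)/9 - cos(3*a)


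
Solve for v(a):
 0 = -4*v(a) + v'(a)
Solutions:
 v(a) = C1*exp(4*a)


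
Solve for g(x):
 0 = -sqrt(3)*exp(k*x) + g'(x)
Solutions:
 g(x) = C1 + sqrt(3)*exp(k*x)/k


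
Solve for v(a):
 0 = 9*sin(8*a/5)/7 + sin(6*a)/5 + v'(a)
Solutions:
 v(a) = C1 + 45*cos(8*a/5)/56 + cos(6*a)/30


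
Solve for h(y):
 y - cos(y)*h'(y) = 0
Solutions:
 h(y) = C1 + Integral(y/cos(y), y)


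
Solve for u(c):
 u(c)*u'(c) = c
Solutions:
 u(c) = -sqrt(C1 + c^2)
 u(c) = sqrt(C1 + c^2)


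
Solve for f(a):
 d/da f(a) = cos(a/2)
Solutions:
 f(a) = C1 + 2*sin(a/2)


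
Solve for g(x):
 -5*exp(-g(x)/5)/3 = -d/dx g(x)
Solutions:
 g(x) = 5*log(C1 + x/3)


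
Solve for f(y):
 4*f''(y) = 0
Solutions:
 f(y) = C1 + C2*y


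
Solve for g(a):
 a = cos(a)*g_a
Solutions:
 g(a) = C1 + Integral(a/cos(a), a)


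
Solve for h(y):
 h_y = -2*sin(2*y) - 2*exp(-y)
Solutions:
 h(y) = C1 + cos(2*y) + 2*exp(-y)


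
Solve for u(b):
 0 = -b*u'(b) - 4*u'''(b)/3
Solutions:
 u(b) = C1 + Integral(C2*airyai(-6^(1/3)*b/2) + C3*airybi(-6^(1/3)*b/2), b)


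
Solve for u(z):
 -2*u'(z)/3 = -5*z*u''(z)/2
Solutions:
 u(z) = C1 + C2*z^(19/15)


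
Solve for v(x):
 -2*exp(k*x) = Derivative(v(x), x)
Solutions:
 v(x) = C1 - 2*exp(k*x)/k


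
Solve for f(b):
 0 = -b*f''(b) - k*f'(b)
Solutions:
 f(b) = C1 + b^(1 - re(k))*(C2*sin(log(b)*Abs(im(k))) + C3*cos(log(b)*im(k)))


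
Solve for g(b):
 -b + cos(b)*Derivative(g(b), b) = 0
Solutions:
 g(b) = C1 + Integral(b/cos(b), b)


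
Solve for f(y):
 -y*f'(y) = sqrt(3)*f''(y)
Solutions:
 f(y) = C1 + C2*erf(sqrt(2)*3^(3/4)*y/6)


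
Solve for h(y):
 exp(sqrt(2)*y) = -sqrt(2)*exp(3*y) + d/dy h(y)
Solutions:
 h(y) = C1 + sqrt(2)*exp(3*y)/3 + sqrt(2)*exp(sqrt(2)*y)/2


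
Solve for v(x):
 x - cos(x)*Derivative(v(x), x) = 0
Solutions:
 v(x) = C1 + Integral(x/cos(x), x)


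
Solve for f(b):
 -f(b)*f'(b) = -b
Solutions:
 f(b) = -sqrt(C1 + b^2)
 f(b) = sqrt(C1 + b^2)


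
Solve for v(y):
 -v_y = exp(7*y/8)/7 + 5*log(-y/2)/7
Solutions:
 v(y) = C1 - 5*y*log(-y)/7 + 5*y*(log(2) + 1)/7 - 8*exp(7*y/8)/49


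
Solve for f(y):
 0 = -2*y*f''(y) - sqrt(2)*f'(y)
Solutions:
 f(y) = C1 + C2*y^(1 - sqrt(2)/2)


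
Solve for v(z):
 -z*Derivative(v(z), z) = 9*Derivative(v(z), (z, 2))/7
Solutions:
 v(z) = C1 + C2*erf(sqrt(14)*z/6)


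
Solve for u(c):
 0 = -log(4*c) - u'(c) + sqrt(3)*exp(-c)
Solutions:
 u(c) = C1 - c*log(c) + c*(1 - 2*log(2)) - sqrt(3)*exp(-c)


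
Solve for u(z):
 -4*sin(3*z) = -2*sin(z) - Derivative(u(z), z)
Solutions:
 u(z) = C1 + 2*cos(z) - 4*cos(3*z)/3


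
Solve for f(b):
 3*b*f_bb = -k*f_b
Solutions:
 f(b) = C1 + b^(1 - re(k)/3)*(C2*sin(log(b)*Abs(im(k))/3) + C3*cos(log(b)*im(k)/3))


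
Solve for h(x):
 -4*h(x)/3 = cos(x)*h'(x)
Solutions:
 h(x) = C1*(sin(x) - 1)^(2/3)/(sin(x) + 1)^(2/3)


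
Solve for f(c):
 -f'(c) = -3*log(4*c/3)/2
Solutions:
 f(c) = C1 + 3*c*log(c)/2 - 3*c*log(3)/2 - 3*c/2 + 3*c*log(2)


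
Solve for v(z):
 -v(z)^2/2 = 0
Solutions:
 v(z) = 0


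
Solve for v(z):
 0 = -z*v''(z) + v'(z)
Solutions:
 v(z) = C1 + C2*z^2


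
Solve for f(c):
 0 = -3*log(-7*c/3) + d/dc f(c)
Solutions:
 f(c) = C1 + 3*c*log(-c) + 3*c*(-log(3) - 1 + log(7))


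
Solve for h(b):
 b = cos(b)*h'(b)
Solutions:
 h(b) = C1 + Integral(b/cos(b), b)


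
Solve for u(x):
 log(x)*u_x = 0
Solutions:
 u(x) = C1
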